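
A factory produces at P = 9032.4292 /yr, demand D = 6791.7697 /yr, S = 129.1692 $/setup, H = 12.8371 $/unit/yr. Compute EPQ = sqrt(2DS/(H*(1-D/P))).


1 - D/P = 1 - 0.7519 = 0.2481
H*(1-D/P) = 3.1845
2DS = 1754574.9175
EPQ = sqrt(550977.2841) = 742.2784

742.2784 units


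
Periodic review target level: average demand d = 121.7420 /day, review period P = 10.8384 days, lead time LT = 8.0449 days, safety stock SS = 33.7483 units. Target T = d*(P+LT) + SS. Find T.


P + LT = 18.8833
d*(P+LT) = 121.7420 * 18.8833 = 2298.8907
T = 2298.8907 + 33.7483 = 2332.6390

2332.6390 units


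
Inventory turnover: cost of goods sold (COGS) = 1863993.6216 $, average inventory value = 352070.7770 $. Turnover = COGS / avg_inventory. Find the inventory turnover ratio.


Turnover = 1863993.6216 / 352070.7770 = 5.2944

5.2944


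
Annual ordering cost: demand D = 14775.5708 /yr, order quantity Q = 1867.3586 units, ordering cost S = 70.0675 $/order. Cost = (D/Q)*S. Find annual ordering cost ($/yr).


Number of orders = D/Q = 7.9126
Cost = 7.9126 * 70.0675 = 554.4127

554.4127 $/yr


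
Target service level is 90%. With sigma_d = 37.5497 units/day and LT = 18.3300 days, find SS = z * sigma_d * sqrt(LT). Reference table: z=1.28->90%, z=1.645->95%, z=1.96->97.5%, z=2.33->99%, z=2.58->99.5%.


From the table, SL = 90% corresponds to z = 1.28
sqrt(LT) = sqrt(18.3300) = 4.2814
SS = 1.28 * 37.5497 * 4.2814 = 205.7774

205.7774 units


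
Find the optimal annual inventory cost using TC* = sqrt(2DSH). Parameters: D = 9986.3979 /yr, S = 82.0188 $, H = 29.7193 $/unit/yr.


2*D*S*H = 48684515.0951
TC* = sqrt(48684515.0951) = 6977.4290

6977.4290 $/yr


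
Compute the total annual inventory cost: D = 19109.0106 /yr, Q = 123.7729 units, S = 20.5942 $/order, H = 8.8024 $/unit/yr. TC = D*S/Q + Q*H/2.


Ordering cost = D*S/Q = 3179.4907
Holding cost = Q*H/2 = 544.7493
TC = 3179.4907 + 544.7493 = 3724.2400

3724.2400 $/yr


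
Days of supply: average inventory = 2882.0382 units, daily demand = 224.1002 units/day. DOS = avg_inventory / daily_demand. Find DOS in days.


DOS = 2882.0382 / 224.1002 = 12.8605

12.8605 days


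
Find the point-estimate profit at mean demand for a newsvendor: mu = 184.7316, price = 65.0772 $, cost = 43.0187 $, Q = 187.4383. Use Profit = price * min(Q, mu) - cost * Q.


Sales at mu = min(187.4383, 184.7316) = 184.7316
Revenue = 65.0772 * 184.7316 = 12021.8153
Total cost = 43.0187 * 187.4383 = 8063.3520
Profit = 12021.8153 - 8063.3520 = 3958.4633

3958.4633 $


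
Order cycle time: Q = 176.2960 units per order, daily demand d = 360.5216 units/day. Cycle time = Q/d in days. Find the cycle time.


Cycle = 176.2960 / 360.5216 = 0.4890

0.4890 days


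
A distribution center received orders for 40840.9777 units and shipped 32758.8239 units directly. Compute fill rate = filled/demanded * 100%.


FR = 32758.8239 / 40840.9777 * 100 = 80.2107

80.2107%


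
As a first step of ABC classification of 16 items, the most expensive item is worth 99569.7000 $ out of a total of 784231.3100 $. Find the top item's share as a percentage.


Top item = 99569.7000
Total = 784231.3100
Percentage = 99569.7000 / 784231.3100 * 100 = 12.6965

12.6965%


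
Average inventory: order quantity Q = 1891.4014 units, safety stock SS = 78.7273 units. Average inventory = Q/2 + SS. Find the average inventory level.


Q/2 = 945.7007
Avg = 945.7007 + 78.7273 = 1024.4280

1024.4280 units


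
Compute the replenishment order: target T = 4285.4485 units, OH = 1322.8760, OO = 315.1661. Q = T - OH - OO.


Inventory position = OH + OO = 1322.8760 + 315.1661 = 1638.0421
Q = 4285.4485 - 1638.0421 = 2647.4064

2647.4064 units


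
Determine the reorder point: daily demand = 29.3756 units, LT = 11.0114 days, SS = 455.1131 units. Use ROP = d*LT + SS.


d*LT = 29.3756 * 11.0114 = 323.4665
ROP = 323.4665 + 455.1131 = 778.5796

778.5796 units


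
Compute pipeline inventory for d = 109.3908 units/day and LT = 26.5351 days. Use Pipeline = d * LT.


Pipeline = 109.3908 * 26.5351 = 2902.6958

2902.6958 units


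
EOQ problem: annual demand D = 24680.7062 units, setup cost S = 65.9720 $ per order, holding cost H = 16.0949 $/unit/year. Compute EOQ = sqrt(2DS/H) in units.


2*D*S = 2 * 24680.7062 * 65.9720 = 3256471.0989
2*D*S/H = 202329.3776
EOQ = sqrt(202329.3776) = 449.8104

449.8104 units


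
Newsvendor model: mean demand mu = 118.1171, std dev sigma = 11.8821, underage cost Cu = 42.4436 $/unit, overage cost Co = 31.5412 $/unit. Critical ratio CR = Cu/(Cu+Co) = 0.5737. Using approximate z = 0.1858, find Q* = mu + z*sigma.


CR = Cu/(Cu+Co) = 42.4436/(42.4436+31.5412) = 0.5737
z = 0.1858
Q* = 118.1171 + 0.1858 * 11.8821 = 120.3248

120.3248 units


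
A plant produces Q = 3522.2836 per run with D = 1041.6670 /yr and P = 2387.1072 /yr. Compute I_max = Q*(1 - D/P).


D/P = 0.4364
1 - D/P = 0.5636
I_max = 3522.2836 * 0.5636 = 1985.2573

1985.2573 units


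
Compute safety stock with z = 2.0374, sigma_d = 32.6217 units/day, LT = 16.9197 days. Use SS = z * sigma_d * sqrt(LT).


sqrt(LT) = sqrt(16.9197) = 4.1134
SS = 2.0374 * 32.6217 * 4.1134 = 273.3879

273.3879 units


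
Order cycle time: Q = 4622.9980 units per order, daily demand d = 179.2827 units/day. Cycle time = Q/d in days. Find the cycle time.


Cycle = 4622.9980 / 179.2827 = 25.7861

25.7861 days


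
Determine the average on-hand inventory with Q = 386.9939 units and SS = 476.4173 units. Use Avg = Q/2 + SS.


Q/2 = 193.4969
Avg = 193.4969 + 476.4173 = 669.9143

669.9143 units


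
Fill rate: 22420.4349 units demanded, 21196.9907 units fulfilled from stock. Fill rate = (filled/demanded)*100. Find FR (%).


FR = 21196.9907 / 22420.4349 * 100 = 94.5432

94.5432%


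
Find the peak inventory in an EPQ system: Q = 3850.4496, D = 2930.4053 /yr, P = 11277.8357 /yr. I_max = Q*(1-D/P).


D/P = 0.2598
1 - D/P = 0.7402
I_max = 3850.4496 * 0.7402 = 2849.9582

2849.9582 units


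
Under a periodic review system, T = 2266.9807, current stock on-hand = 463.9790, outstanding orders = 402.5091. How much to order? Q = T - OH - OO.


Inventory position = OH + OO = 463.9790 + 402.5091 = 866.4881
Q = 2266.9807 - 866.4881 = 1400.4926

1400.4926 units


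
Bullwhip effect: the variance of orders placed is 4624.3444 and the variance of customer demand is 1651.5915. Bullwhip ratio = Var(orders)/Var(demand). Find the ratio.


BW = 4624.3444 / 1651.5915 = 2.7999

2.7999


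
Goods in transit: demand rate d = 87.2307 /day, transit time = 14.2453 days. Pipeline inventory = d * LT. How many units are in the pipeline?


Pipeline = 87.2307 * 14.2453 = 1242.6275

1242.6275 units


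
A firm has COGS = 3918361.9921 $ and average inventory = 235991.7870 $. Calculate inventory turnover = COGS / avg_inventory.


Turnover = 3918361.9921 / 235991.7870 = 16.6038

16.6038


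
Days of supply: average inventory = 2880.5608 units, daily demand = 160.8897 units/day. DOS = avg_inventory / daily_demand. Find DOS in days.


DOS = 2880.5608 / 160.8897 = 17.9039

17.9039 days


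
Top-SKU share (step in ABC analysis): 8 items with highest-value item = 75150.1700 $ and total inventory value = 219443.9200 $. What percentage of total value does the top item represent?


Top item = 75150.1700
Total = 219443.9200
Percentage = 75150.1700 / 219443.9200 * 100 = 34.2457

34.2457%


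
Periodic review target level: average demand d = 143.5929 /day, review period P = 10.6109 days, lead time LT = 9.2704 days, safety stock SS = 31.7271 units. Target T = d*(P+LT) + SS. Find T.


P + LT = 19.8813
d*(P+LT) = 143.5929 * 19.8813 = 2854.8135
T = 2854.8135 + 31.7271 = 2886.5406

2886.5406 units


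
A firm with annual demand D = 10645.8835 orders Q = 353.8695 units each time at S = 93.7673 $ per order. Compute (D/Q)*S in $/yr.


Number of orders = D/Q = 30.0842
Cost = 30.0842 * 93.7673 = 2820.9149

2820.9149 $/yr


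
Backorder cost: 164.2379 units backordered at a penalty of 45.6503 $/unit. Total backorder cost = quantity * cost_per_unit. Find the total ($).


Total = 164.2379 * 45.6503 = 7497.5094

7497.5094 $


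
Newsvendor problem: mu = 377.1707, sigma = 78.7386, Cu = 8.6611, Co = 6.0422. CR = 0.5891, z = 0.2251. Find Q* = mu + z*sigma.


CR = Cu/(Cu+Co) = 8.6611/(8.6611+6.0422) = 0.5891
z = 0.2251
Q* = 377.1707 + 0.2251 * 78.7386 = 394.8948

394.8948 units


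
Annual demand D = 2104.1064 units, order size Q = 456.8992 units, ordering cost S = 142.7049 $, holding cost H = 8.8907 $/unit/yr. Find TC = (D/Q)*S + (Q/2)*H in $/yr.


Ordering cost = D*S/Q = 657.1828
Holding cost = Q*H/2 = 2031.0769
TC = 657.1828 + 2031.0769 = 2688.2597

2688.2597 $/yr


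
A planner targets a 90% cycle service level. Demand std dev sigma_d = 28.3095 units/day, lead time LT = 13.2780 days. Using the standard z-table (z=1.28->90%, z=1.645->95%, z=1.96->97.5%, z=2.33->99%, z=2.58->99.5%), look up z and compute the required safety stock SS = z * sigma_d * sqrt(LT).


From the table, SL = 90% corresponds to z = 1.28
sqrt(LT) = sqrt(13.2780) = 3.6439
SS = 1.28 * 28.3095 * 3.6439 = 132.0409

132.0409 units


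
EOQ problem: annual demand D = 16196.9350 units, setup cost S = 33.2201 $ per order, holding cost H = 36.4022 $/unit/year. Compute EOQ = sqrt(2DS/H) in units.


2*D*S = 2 * 16196.9350 * 33.2201 = 1076127.6008
2*D*S/H = 29562.1584
EOQ = sqrt(29562.1584) = 171.9365

171.9365 units


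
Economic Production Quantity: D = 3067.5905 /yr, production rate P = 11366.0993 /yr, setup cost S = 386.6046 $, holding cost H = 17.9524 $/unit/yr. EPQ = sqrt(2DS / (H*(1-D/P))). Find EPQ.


1 - D/P = 1 - 0.2699 = 0.7301
H*(1-D/P) = 13.1072
2DS = 2371889.1964
EPQ = sqrt(180960.2834) = 425.3943

425.3943 units


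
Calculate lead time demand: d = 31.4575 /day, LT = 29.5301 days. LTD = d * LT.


LTD = 31.4575 * 29.5301 = 928.9431

928.9431 units


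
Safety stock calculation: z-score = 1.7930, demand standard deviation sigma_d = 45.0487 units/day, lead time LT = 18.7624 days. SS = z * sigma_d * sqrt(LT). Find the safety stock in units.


sqrt(LT) = sqrt(18.7624) = 4.3316
SS = 1.7930 * 45.0487 * 4.3316 = 349.8700

349.8700 units


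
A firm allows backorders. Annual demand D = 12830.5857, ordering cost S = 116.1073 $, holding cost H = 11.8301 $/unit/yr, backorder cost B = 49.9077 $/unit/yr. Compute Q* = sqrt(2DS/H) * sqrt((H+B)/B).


sqrt(2DS/H) = 501.8498
sqrt((H+B)/B) = 1.1122
Q* = 501.8498 * 1.1122 = 558.1688

558.1688 units


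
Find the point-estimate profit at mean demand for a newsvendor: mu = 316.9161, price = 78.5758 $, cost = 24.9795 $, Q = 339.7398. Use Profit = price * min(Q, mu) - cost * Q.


Sales at mu = min(339.7398, 316.9161) = 316.9161
Revenue = 78.5758 * 316.9161 = 24901.9361
Total cost = 24.9795 * 339.7398 = 8486.5303
Profit = 24901.9361 - 8486.5303 = 16415.4058

16415.4058 $


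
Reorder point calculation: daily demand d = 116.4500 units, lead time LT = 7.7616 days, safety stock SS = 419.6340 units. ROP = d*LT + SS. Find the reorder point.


d*LT = 116.4500 * 7.7616 = 903.8383
ROP = 903.8383 + 419.6340 = 1323.4723

1323.4723 units


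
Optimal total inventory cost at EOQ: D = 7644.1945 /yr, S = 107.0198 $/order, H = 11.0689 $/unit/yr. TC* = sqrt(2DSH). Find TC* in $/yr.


2*D*S*H = 18110495.1111
TC* = sqrt(18110495.1111) = 4255.6427

4255.6427 $/yr


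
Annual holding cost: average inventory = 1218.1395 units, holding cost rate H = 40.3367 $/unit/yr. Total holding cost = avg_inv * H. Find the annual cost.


Cost = 1218.1395 * 40.3367 = 49135.7276

49135.7276 $/yr


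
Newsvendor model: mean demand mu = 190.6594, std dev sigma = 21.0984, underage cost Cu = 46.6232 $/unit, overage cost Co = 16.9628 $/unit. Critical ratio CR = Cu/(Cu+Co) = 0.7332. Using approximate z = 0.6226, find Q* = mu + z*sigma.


CR = Cu/(Cu+Co) = 46.6232/(46.6232+16.9628) = 0.7332
z = 0.6226
Q* = 190.6594 + 0.6226 * 21.0984 = 203.7953

203.7953 units


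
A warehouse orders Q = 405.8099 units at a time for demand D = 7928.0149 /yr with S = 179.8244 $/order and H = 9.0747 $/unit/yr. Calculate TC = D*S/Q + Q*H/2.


Ordering cost = D*S/Q = 3513.0994
Holding cost = Q*H/2 = 1841.3015
TC = 3513.0994 + 1841.3015 = 5354.4010

5354.4010 $/yr


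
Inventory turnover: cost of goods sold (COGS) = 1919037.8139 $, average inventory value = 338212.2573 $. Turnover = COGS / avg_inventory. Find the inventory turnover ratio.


Turnover = 1919037.8139 / 338212.2573 = 5.6741

5.6741


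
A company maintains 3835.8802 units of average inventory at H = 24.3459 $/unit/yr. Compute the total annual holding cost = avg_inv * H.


Cost = 3835.8802 * 24.3459 = 93387.9558

93387.9558 $/yr


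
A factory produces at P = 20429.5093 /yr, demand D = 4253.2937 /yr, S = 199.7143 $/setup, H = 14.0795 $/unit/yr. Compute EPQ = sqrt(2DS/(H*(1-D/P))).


1 - D/P = 1 - 0.2082 = 0.7918
H*(1-D/P) = 11.1482
2DS = 1698887.1480
EPQ = sqrt(152390.6451) = 390.3724

390.3724 units


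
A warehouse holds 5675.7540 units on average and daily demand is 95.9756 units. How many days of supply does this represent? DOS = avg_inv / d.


DOS = 5675.7540 / 95.9756 = 59.1375

59.1375 days


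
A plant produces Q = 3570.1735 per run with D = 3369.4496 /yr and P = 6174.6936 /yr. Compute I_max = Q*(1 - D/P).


D/P = 0.5457
1 - D/P = 0.4543
I_max = 3570.1735 * 0.4543 = 1621.9765

1621.9765 units


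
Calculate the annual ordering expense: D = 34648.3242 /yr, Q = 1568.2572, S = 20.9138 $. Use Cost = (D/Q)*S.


Number of orders = D/Q = 22.0935
Cost = 22.0935 * 20.9138 = 462.0595

462.0595 $/yr


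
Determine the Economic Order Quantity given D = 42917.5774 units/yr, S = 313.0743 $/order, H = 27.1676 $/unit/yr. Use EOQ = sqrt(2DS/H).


2*D*S = 2 * 42917.5774 * 313.0743 = 26872781.0044
2*D*S/H = 989148.1399
EOQ = sqrt(989148.1399) = 994.5593

994.5593 units


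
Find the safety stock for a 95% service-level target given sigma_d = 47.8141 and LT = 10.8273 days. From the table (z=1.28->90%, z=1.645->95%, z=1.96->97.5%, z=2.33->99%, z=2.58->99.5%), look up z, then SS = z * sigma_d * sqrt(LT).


From the table, SL = 95% corresponds to z = 1.645
sqrt(LT) = sqrt(10.8273) = 3.2905
SS = 1.645 * 47.8141 * 3.2905 = 258.8105

258.8105 units


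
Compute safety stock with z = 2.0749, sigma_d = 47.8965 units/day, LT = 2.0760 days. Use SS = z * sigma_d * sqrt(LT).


sqrt(LT) = sqrt(2.0760) = 1.4408
SS = 2.0749 * 47.8965 * 1.4408 = 143.1906

143.1906 units


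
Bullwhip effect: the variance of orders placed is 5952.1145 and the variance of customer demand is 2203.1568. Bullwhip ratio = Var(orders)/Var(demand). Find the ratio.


BW = 5952.1145 / 2203.1568 = 2.7016

2.7016


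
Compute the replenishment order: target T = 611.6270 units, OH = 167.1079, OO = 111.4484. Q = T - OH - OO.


Inventory position = OH + OO = 167.1079 + 111.4484 = 278.5563
Q = 611.6270 - 278.5563 = 333.0707

333.0707 units


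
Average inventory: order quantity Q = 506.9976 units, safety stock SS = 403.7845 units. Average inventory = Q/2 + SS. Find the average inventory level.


Q/2 = 253.4988
Avg = 253.4988 + 403.7845 = 657.2833

657.2833 units


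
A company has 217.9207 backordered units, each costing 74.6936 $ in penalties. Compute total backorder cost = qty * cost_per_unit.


Total = 217.9207 * 74.6936 = 16277.2816

16277.2816 $


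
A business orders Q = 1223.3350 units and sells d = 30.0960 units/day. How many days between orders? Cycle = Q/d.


Cycle = 1223.3350 / 30.0960 = 40.6478

40.6478 days


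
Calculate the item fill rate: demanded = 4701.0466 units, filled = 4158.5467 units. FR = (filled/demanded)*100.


FR = 4158.5467 / 4701.0466 * 100 = 88.4600

88.4600%


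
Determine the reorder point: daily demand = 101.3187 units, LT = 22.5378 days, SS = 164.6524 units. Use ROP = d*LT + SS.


d*LT = 101.3187 * 22.5378 = 2283.5006
ROP = 2283.5006 + 164.6524 = 2448.1530

2448.1530 units


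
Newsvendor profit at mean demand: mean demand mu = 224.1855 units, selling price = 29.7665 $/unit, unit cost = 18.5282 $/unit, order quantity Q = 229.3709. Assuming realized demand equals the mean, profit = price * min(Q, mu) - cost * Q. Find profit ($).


Sales at mu = min(229.3709, 224.1855) = 224.1855
Revenue = 29.7665 * 224.1855 = 6673.2177
Total cost = 18.5282 * 229.3709 = 4249.8299
Profit = 6673.2177 - 4249.8299 = 2423.3878

2423.3878 $


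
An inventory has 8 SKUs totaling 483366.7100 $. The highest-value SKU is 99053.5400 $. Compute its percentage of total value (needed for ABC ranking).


Top item = 99053.5400
Total = 483366.7100
Percentage = 99053.5400 / 483366.7100 * 100 = 20.4924

20.4924%


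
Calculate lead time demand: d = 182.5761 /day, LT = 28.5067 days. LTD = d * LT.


LTD = 182.5761 * 28.5067 = 5204.6421

5204.6421 units


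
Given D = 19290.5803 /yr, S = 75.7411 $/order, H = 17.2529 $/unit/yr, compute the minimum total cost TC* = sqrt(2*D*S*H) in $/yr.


2*D*S*H = 50416071.4395
TC* = sqrt(50416071.4395) = 7100.4276

7100.4276 $/yr


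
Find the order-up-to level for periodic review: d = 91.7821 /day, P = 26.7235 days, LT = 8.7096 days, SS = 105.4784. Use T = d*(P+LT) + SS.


P + LT = 35.4331
d*(P+LT) = 91.7821 * 35.4331 = 3252.1243
T = 3252.1243 + 105.4784 = 3357.6027

3357.6027 units


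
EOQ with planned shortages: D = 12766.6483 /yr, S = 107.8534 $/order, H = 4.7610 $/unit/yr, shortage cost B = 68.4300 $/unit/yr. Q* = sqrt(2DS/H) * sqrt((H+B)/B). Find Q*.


sqrt(2DS/H) = 760.5386
sqrt((H+B)/B) = 1.0342
Q* = 760.5386 * 1.0342 = 786.5509

786.5509 units


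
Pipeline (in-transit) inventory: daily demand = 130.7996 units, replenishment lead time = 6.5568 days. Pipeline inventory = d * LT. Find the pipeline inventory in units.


Pipeline = 130.7996 * 6.5568 = 857.6268

857.6268 units


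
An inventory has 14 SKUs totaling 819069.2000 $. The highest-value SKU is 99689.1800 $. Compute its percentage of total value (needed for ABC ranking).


Top item = 99689.1800
Total = 819069.2000
Percentage = 99689.1800 / 819069.2000 * 100 = 12.1710

12.1710%


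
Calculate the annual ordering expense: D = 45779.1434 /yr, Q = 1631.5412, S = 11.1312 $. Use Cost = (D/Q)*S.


Number of orders = D/Q = 28.0588
Cost = 28.0588 * 11.1312 = 312.3285

312.3285 $/yr


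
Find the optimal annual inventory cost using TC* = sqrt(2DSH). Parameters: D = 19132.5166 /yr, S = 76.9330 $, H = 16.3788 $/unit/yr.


2*D*S*H = 48216628.8179
TC* = sqrt(48216628.8179) = 6943.8195

6943.8195 $/yr


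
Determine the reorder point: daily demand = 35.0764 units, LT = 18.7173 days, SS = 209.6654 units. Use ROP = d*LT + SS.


d*LT = 35.0764 * 18.7173 = 656.5355
ROP = 656.5355 + 209.6654 = 866.2009

866.2009 units


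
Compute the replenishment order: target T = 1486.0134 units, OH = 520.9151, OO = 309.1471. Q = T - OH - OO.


Inventory position = OH + OO = 520.9151 + 309.1471 = 830.0622
Q = 1486.0134 - 830.0622 = 655.9512

655.9512 units


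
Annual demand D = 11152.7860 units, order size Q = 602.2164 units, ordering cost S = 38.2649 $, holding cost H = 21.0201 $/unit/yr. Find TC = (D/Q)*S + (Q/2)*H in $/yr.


Ordering cost = D*S/Q = 708.6493
Holding cost = Q*H/2 = 6329.3245
TC = 708.6493 + 6329.3245 = 7037.9738

7037.9738 $/yr


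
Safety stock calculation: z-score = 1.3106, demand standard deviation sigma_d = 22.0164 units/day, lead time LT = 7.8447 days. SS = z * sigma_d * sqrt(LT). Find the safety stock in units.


sqrt(LT) = sqrt(7.8447) = 2.8008
SS = 1.3106 * 22.0164 * 2.8008 = 80.8174

80.8174 units


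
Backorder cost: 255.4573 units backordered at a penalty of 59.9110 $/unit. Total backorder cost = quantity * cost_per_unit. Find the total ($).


Total = 255.4573 * 59.9110 = 15304.7023

15304.7023 $


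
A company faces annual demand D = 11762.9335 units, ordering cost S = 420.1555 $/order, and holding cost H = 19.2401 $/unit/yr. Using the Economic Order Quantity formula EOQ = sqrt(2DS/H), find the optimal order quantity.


2*D*S = 2 * 11762.9335 * 420.1555 = 9884522.4123
2*D*S/H = 513745.8959
EOQ = sqrt(513745.8959) = 716.7607

716.7607 units


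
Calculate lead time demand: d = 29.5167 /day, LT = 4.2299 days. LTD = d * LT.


LTD = 29.5167 * 4.2299 = 124.8527

124.8527 units


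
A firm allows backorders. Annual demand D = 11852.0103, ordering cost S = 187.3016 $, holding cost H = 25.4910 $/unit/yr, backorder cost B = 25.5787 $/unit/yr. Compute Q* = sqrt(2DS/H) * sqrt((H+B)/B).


sqrt(2DS/H) = 417.3384
sqrt((H+B)/B) = 1.4130
Q* = 417.3384 * 1.4130 = 589.6995

589.6995 units


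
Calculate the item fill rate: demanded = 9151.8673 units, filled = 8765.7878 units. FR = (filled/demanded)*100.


FR = 8765.7878 / 9151.8673 * 100 = 95.7814

95.7814%


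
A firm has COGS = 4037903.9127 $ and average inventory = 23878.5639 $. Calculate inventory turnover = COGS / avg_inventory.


Turnover = 4037903.9127 / 23878.5639 = 169.1016

169.1016


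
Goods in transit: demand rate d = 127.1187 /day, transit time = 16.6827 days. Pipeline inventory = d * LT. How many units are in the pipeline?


Pipeline = 127.1187 * 16.6827 = 2120.6831

2120.6831 units


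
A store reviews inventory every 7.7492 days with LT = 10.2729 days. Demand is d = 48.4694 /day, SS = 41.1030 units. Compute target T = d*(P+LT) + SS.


P + LT = 18.0221
d*(P+LT) = 48.4694 * 18.0221 = 873.5204
T = 873.5204 + 41.1030 = 914.6234

914.6234 units


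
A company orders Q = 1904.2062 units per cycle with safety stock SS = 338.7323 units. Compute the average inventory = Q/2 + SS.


Q/2 = 952.1031
Avg = 952.1031 + 338.7323 = 1290.8354

1290.8354 units


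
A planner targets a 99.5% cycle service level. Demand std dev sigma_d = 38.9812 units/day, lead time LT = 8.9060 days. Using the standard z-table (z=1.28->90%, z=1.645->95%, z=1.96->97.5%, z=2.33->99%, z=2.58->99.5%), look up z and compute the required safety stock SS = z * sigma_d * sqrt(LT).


From the table, SL = 99.5% corresponds to z = 2.58
sqrt(LT) = sqrt(8.9060) = 2.9843
SS = 2.58 * 38.9812 * 2.9843 = 300.1347

300.1347 units


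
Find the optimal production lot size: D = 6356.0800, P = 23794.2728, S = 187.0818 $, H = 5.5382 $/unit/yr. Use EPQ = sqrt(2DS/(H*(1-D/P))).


1 - D/P = 1 - 0.2671 = 0.7329
H*(1-D/P) = 4.0588
2DS = 2378213.7747
EPQ = sqrt(585940.0940) = 765.4672

765.4672 units


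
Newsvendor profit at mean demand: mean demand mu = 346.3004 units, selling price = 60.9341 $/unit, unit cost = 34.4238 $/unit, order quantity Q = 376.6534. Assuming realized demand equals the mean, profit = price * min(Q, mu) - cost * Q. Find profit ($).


Sales at mu = min(376.6534, 346.3004) = 346.3004
Revenue = 60.9341 * 346.3004 = 21101.5032
Total cost = 34.4238 * 376.6534 = 12965.8413
Profit = 21101.5032 - 12965.8413 = 8135.6619

8135.6619 $


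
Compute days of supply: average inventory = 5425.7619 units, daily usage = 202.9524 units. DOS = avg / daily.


DOS = 5425.7619 / 202.9524 = 26.7342

26.7342 days


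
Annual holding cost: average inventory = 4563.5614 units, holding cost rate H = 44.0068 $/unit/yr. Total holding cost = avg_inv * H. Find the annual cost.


Cost = 4563.5614 * 44.0068 = 200827.7338

200827.7338 $/yr


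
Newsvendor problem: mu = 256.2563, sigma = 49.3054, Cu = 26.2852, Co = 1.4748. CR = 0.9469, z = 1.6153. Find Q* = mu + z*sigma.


CR = Cu/(Cu+Co) = 26.2852/(26.2852+1.4748) = 0.9469
z = 1.6153
Q* = 256.2563 + 1.6153 * 49.3054 = 335.8993

335.8993 units


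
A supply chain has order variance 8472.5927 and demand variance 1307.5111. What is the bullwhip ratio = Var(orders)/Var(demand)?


BW = 8472.5927 / 1307.5111 = 6.4799

6.4799


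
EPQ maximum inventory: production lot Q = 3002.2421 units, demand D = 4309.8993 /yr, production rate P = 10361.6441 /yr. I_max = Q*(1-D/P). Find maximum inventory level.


D/P = 0.4159
1 - D/P = 0.5841
I_max = 3002.2421 * 0.5841 = 1753.4672

1753.4672 units


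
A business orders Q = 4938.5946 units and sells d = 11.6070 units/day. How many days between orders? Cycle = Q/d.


Cycle = 4938.5946 / 11.6070 = 425.4842

425.4842 days


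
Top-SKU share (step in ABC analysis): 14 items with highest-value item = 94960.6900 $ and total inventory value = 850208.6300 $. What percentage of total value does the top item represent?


Top item = 94960.6900
Total = 850208.6300
Percentage = 94960.6900 / 850208.6300 * 100 = 11.1691

11.1691%


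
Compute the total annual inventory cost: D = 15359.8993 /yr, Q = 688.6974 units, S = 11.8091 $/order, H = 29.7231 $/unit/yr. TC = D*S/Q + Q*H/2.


Ordering cost = D*S/Q = 263.3763
Holding cost = Q*H/2 = 10235.1108
TC = 263.3763 + 10235.1108 = 10498.4872

10498.4872 $/yr


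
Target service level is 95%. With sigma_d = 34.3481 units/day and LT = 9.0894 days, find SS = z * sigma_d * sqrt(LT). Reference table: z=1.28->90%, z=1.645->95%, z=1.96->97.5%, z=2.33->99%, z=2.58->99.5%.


From the table, SL = 95% corresponds to z = 1.645
sqrt(LT) = sqrt(9.0894) = 3.0149
SS = 1.645 * 34.3481 * 3.0149 = 170.3477

170.3477 units


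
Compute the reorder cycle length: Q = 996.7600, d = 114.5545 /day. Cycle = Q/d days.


Cycle = 996.7600 / 114.5545 = 8.7012

8.7012 days


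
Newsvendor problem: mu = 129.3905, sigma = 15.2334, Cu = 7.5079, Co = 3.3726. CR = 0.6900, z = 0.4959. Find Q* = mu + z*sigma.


CR = Cu/(Cu+Co) = 7.5079/(7.5079+3.3726) = 0.6900
z = 0.4959
Q* = 129.3905 + 0.4959 * 15.2334 = 136.9447

136.9447 units


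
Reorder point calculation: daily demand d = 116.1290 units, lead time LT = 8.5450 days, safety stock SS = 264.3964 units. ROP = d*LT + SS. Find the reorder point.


d*LT = 116.1290 * 8.5450 = 992.3223
ROP = 992.3223 + 264.3964 = 1256.7187

1256.7187 units


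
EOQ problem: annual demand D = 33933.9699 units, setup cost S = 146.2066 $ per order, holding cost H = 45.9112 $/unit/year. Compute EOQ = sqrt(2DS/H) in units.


2*D*S = 2 * 33933.9699 * 146.2066 = 9922740.7272
2*D*S/H = 216128.9778
EOQ = sqrt(216128.9778) = 464.8967

464.8967 units


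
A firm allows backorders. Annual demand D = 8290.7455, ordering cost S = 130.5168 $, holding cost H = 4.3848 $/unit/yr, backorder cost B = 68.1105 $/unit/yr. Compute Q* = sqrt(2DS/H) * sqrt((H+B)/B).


sqrt(2DS/H) = 702.5385
sqrt((H+B)/B) = 1.0317
Q* = 702.5385 * 1.0317 = 724.7997

724.7997 units


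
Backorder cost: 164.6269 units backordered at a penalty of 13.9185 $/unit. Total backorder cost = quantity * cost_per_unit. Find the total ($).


Total = 164.6269 * 13.9185 = 2291.3595

2291.3595 $


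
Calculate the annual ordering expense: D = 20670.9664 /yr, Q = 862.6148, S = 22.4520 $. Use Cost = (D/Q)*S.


Number of orders = D/Q = 23.9631
Cost = 23.9631 * 22.4520 = 538.0206

538.0206 $/yr


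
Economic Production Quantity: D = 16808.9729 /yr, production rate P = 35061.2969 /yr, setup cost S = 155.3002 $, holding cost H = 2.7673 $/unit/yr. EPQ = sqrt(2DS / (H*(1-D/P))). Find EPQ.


1 - D/P = 1 - 0.4794 = 0.5206
H*(1-D/P) = 1.4406
2DS = 5220873.7063
EPQ = sqrt(3624071.4518) = 1903.6994

1903.6994 units


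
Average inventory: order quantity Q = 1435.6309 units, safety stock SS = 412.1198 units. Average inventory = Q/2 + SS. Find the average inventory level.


Q/2 = 717.8155
Avg = 717.8155 + 412.1198 = 1129.9352

1129.9352 units


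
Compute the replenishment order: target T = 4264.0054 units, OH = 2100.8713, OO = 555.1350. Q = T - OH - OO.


Inventory position = OH + OO = 2100.8713 + 555.1350 = 2656.0063
Q = 4264.0054 - 2656.0063 = 1607.9991

1607.9991 units


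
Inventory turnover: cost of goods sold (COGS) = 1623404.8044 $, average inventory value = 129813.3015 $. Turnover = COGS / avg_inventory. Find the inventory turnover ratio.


Turnover = 1623404.8044 / 129813.3015 = 12.5057

12.5057


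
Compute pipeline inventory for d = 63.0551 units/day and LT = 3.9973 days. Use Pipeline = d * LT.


Pipeline = 63.0551 * 3.9973 = 252.0502

252.0502 units


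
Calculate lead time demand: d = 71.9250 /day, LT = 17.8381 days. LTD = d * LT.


LTD = 71.9250 * 17.8381 = 1283.0053

1283.0053 units


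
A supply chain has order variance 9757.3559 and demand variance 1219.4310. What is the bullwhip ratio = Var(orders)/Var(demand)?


BW = 9757.3559 / 1219.4310 = 8.0016

8.0016


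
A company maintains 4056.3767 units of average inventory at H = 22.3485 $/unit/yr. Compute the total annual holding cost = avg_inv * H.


Cost = 4056.3767 * 22.3485 = 90653.9347

90653.9347 $/yr


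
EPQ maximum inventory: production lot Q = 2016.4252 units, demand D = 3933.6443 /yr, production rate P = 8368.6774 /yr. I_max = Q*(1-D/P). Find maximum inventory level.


D/P = 0.4700
1 - D/P = 0.5300
I_max = 2016.4252 * 0.5300 = 1068.6172

1068.6172 units


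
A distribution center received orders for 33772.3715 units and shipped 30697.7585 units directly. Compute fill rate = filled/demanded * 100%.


FR = 30697.7585 / 33772.3715 * 100 = 90.8961

90.8961%


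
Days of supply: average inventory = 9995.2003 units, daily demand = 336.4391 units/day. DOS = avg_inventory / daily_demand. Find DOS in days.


DOS = 9995.2003 / 336.4391 = 29.7088

29.7088 days


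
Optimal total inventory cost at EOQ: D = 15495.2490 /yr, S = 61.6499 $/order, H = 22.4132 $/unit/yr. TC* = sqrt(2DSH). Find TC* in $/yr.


2*D*S*H = 42821788.1059
TC* = sqrt(42821788.1059) = 6543.8359

6543.8359 $/yr


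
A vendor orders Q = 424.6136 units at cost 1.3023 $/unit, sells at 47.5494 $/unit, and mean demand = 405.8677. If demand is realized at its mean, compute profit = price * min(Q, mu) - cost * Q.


Sales at mu = min(424.6136, 405.8677) = 405.8677
Revenue = 47.5494 * 405.8677 = 19298.7656
Total cost = 1.3023 * 424.6136 = 552.9743
Profit = 19298.7656 - 552.9743 = 18745.7913

18745.7913 $


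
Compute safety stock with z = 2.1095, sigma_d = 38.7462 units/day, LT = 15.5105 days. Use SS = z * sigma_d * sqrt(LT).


sqrt(LT) = sqrt(15.5105) = 3.9383
SS = 2.1095 * 38.7462 * 3.9383 = 321.9004

321.9004 units


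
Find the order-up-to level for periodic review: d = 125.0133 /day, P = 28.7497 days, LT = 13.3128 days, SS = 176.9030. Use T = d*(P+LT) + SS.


P + LT = 42.0625
d*(P+LT) = 125.0133 * 42.0625 = 5258.3719
T = 5258.3719 + 176.9030 = 5435.2749

5435.2749 units


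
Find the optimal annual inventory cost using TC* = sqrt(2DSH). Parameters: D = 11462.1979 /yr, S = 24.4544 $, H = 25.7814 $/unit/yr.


2*D*S*H = 14453113.2884
TC* = sqrt(14453113.2884) = 3801.7250

3801.7250 $/yr


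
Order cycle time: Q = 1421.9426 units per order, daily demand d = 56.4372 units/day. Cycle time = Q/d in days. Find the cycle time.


Cycle = 1421.9426 / 56.4372 = 25.1951

25.1951 days


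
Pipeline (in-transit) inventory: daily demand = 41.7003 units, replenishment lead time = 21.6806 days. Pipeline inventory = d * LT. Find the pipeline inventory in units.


Pipeline = 41.7003 * 21.6806 = 904.0875

904.0875 units


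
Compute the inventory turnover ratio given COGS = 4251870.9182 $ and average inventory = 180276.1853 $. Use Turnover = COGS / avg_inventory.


Turnover = 4251870.9182 / 180276.1853 = 23.5853

23.5853


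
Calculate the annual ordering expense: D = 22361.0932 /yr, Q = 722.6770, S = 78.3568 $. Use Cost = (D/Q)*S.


Number of orders = D/Q = 30.9420
Cost = 30.9420 * 78.3568 = 2424.5184

2424.5184 $/yr


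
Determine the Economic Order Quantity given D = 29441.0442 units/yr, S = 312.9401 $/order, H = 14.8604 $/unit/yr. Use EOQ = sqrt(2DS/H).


2*D*S = 2 * 29441.0442 * 312.9401 = 18426566.6321
2*D*S/H = 1239977.8359
EOQ = sqrt(1239977.8359) = 1113.5429

1113.5429 units


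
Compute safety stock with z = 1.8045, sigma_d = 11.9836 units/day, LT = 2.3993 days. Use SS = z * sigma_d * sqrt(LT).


sqrt(LT) = sqrt(2.3993) = 1.5490
SS = 1.8045 * 11.9836 * 1.5490 = 33.4955

33.4955 units


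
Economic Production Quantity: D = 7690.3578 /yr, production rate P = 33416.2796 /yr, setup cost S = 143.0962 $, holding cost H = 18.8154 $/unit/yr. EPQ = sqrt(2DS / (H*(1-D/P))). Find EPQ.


1 - D/P = 1 - 0.2301 = 0.7699
H*(1-D/P) = 14.4853
2DS = 2200921.9556
EPQ = sqrt(151942.1748) = 389.7976

389.7976 units


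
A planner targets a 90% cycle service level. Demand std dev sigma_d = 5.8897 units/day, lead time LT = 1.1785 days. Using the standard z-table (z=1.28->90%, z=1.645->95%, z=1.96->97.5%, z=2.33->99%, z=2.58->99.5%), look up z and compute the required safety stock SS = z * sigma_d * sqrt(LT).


From the table, SL = 90% corresponds to z = 1.28
sqrt(LT) = sqrt(1.1785) = 1.0856
SS = 1.28 * 5.8897 * 1.0856 = 8.1840

8.1840 units


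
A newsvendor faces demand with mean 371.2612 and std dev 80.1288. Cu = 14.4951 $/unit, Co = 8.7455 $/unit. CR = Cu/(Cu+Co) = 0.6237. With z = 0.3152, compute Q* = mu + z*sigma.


CR = Cu/(Cu+Co) = 14.4951/(14.4951+8.7455) = 0.6237
z = 0.3152
Q* = 371.2612 + 0.3152 * 80.1288 = 396.5178

396.5178 units


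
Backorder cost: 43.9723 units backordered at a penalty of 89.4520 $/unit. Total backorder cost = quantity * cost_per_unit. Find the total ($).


Total = 43.9723 * 89.4520 = 3933.4102

3933.4102 $


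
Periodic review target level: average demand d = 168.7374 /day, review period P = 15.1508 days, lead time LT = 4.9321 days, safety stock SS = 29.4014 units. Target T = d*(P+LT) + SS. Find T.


P + LT = 20.0829
d*(P+LT) = 168.7374 * 20.0829 = 3388.7363
T = 3388.7363 + 29.4014 = 3418.1377

3418.1377 units


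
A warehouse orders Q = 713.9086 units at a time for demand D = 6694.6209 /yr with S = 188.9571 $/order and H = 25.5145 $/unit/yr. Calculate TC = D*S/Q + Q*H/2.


Ordering cost = D*S/Q = 1771.9301
Holding cost = Q*H/2 = 9107.5105
TC = 1771.9301 + 9107.5105 = 10879.4406

10879.4406 $/yr


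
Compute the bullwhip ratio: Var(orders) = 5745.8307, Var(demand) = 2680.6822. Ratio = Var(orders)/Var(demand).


BW = 5745.8307 / 2680.6822 = 2.1434

2.1434


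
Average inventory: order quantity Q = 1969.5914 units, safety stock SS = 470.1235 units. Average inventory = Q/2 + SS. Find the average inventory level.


Q/2 = 984.7957
Avg = 984.7957 + 470.1235 = 1454.9192

1454.9192 units


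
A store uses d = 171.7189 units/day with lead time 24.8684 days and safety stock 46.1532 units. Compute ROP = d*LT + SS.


d*LT = 171.7189 * 24.8684 = 4270.3743
ROP = 4270.3743 + 46.1532 = 4316.5275

4316.5275 units


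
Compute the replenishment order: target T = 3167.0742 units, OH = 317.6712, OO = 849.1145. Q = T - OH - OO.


Inventory position = OH + OO = 317.6712 + 849.1145 = 1166.7857
Q = 3167.0742 - 1166.7857 = 2000.2885

2000.2885 units


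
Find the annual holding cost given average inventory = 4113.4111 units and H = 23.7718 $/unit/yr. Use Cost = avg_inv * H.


Cost = 4113.4111 * 23.7718 = 97783.1860

97783.1860 $/yr


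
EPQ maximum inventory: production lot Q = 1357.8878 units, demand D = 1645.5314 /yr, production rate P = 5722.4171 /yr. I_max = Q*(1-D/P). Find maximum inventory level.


D/P = 0.2876
1 - D/P = 0.7124
I_max = 1357.8878 * 0.7124 = 967.4152

967.4152 units


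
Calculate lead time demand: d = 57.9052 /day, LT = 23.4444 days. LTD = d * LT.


LTD = 57.9052 * 23.4444 = 1357.5527

1357.5527 units


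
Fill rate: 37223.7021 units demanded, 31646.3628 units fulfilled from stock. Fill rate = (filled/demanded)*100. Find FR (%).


FR = 31646.3628 / 37223.7021 * 100 = 85.0167

85.0167%


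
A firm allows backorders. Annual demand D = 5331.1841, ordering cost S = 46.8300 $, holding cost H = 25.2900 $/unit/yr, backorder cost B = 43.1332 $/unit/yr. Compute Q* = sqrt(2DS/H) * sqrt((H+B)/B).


sqrt(2DS/H) = 140.5124
sqrt((H+B)/B) = 1.2595
Q* = 140.5124 * 1.2595 = 176.9744

176.9744 units


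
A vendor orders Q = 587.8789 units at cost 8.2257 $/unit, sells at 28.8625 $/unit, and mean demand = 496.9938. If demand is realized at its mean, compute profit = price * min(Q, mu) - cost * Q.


Sales at mu = min(587.8789, 496.9938) = 496.9938
Revenue = 28.8625 * 496.9938 = 14344.4836
Total cost = 8.2257 * 587.8789 = 4835.7155
Profit = 14344.4836 - 4835.7155 = 9508.7681

9508.7681 $


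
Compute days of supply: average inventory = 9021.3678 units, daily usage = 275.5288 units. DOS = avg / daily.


DOS = 9021.3678 / 275.5288 = 32.7420

32.7420 days


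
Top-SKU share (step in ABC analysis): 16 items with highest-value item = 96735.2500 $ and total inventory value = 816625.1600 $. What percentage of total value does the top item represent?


Top item = 96735.2500
Total = 816625.1600
Percentage = 96735.2500 / 816625.1600 * 100 = 11.8457

11.8457%


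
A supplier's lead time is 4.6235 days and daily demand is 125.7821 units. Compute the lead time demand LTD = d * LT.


LTD = 125.7821 * 4.6235 = 581.5535

581.5535 units


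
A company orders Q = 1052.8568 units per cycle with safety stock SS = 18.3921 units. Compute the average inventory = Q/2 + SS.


Q/2 = 526.4284
Avg = 526.4284 + 18.3921 = 544.8205

544.8205 units


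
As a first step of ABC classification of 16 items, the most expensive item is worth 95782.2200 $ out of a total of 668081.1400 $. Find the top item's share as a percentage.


Top item = 95782.2200
Total = 668081.1400
Percentage = 95782.2200 / 668081.1400 * 100 = 14.3369

14.3369%


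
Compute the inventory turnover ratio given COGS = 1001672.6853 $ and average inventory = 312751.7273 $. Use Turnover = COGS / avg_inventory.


Turnover = 1001672.6853 / 312751.7273 = 3.2028

3.2028


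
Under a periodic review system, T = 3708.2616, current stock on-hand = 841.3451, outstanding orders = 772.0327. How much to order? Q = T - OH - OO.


Inventory position = OH + OO = 841.3451 + 772.0327 = 1613.3778
Q = 3708.2616 - 1613.3778 = 2094.8838

2094.8838 units


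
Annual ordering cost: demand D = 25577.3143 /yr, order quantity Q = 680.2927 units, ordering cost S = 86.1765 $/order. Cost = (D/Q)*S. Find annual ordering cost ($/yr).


Number of orders = D/Q = 37.5975
Cost = 37.5975 * 86.1765 = 3240.0222

3240.0222 $/yr


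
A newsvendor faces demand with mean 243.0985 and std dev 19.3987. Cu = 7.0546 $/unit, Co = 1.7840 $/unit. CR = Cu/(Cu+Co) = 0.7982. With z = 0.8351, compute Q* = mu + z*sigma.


CR = Cu/(Cu+Co) = 7.0546/(7.0546+1.7840) = 0.7982
z = 0.8351
Q* = 243.0985 + 0.8351 * 19.3987 = 259.2984

259.2984 units


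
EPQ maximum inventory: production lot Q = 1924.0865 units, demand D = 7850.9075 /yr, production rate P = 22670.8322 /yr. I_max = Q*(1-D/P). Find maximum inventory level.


D/P = 0.3463
1 - D/P = 0.6537
I_max = 1924.0865 * 0.6537 = 1257.7755

1257.7755 units


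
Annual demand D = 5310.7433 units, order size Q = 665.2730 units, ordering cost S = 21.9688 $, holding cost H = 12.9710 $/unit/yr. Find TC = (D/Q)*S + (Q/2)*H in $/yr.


Ordering cost = D*S/Q = 175.3726
Holding cost = Q*H/2 = 4314.6280
TC = 175.3726 + 4314.6280 = 4490.0006

4490.0006 $/yr


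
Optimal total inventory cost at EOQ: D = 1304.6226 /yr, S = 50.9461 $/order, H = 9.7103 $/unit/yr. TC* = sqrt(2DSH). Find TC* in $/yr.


2*D*S*H = 1290798.5967
TC* = sqrt(1290798.5967) = 1136.1332

1136.1332 $/yr


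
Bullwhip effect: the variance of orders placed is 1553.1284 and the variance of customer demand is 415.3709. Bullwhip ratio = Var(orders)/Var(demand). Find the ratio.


BW = 1553.1284 / 415.3709 = 3.7391

3.7391


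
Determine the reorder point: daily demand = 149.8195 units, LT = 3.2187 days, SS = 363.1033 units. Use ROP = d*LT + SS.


d*LT = 149.8195 * 3.2187 = 482.2240
ROP = 482.2240 + 363.1033 = 845.3273

845.3273 units


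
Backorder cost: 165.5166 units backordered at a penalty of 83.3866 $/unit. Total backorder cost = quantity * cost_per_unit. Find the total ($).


Total = 165.5166 * 83.3866 = 13801.8665

13801.8665 $
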